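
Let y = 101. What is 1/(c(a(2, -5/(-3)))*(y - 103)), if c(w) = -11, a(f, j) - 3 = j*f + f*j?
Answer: 1/22 ≈ 0.045455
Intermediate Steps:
a(f, j) = 3 + 2*f*j (a(f, j) = 3 + (j*f + f*j) = 3 + (f*j + f*j) = 3 + 2*f*j)
1/(c(a(2, -5/(-3)))*(y - 103)) = 1/(-11*(101 - 103)) = 1/(-11*(-2)) = 1/22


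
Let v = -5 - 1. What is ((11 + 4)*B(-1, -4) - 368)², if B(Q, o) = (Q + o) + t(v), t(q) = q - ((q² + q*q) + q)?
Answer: 2319529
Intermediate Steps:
v = -6
t(q) = -2*q² (t(q) = q - ((q² + q²) + q) = q - (2*q² + q) = q - (q + 2*q²) = q + (-q - 2*q²) = -2*q²)
B(Q, o) = -72 + Q + o (B(Q, o) = (Q + o) - 2*(-6)² = (Q + o) - 2*36 = (Q + o) - 72 = -72 + Q + o)
((11 + 4)*B(-1, -4) - 368)² = ((11 + 4)*(-72 - 1 - 4) - 368)² = (15*(-77) - 368)² = (-1155 - 368)² = (-1523)² = 2319529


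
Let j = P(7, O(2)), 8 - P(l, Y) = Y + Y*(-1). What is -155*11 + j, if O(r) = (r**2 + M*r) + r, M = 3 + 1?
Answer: -1697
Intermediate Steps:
M = 4
O(r) = r**2 + 5*r (O(r) = (r**2 + 4*r) + r = r**2 + 5*r)
P(l, Y) = 8 (P(l, Y) = 8 - (Y + Y*(-1)) = 8 - (Y - Y) = 8 - 1*0 = 8 + 0 = 8)
j = 8
-155*11 + j = -155*11 + 8 = -1705 + 8 = -1697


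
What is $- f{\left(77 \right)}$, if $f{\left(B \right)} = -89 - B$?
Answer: $166$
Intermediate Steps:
$- f{\left(77 \right)} = - (-89 - 77) = \left(-1\right) \left(-166\right) = 166$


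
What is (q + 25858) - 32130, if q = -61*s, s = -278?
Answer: 10686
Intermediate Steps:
q = 16958 (q = -61*(-278) = 16958)
(q + 25858) - 32130 = (16958 + 25858) - 32130 = 42816 - 32130 = 10686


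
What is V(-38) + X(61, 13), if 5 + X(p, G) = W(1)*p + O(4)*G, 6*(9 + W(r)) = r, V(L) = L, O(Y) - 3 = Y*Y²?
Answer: 1735/6 ≈ 289.17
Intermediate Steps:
O(Y) = 3 + Y³ (O(Y) = 3 + Y*Y² = 3 + Y³)
W(r) = -9 + r/6
X(p, G) = -5 + 67*G - 53*p/6 (X(p, G) = -5 + ((-9 + (⅙)*1)*p + (3 + 4³)*G) = -5 + ((-9 + ⅙)*p + (3 + 64)*G) = -5 + (-53*p/6 + 67*G) = -5 + (67*G - 53*p/6) = -5 + 67*G - 53*p/6)
V(-38) + X(61, 13) = -38 + (-5 + 67*13 - 53/6*61) = -38 + (-5 + 871 - 3233/6) = -38 + 1963/6 = 1735/6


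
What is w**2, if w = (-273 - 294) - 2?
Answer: 323761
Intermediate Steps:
w = -569 (w = -567 - 2 = -569)
w**2 = (-569)**2 = 323761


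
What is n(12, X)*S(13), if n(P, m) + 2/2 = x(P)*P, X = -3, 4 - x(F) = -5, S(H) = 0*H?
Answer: 0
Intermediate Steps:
S(H) = 0
x(F) = 9 (x(F) = 4 - 1*(-5) = 4 + 5 = 9)
n(P, m) = -1 + 9*P
n(12, X)*S(13) = (-1 + 9*12)*0 = (-1 + 108)*0 = 107*0 = 0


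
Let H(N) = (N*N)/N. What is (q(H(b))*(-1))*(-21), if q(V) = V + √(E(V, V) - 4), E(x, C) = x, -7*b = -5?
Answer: 15 + 3*I*√161 ≈ 15.0 + 38.066*I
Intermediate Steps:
b = 5/7 (b = -⅐*(-5) = 5/7 ≈ 0.71429)
H(N) = N (H(N) = N²/N = N)
q(V) = V + √(-4 + V) (q(V) = V + √(V - 4) = V + √(-4 + V))
(q(H(b))*(-1))*(-21) = ((5/7 + √(-4 + 5/7))*(-1))*(-21) = ((5/7 + √(-23/7))*(-1))*(-21) = ((5/7 + I*√161/7)*(-1))*(-21) = (-5/7 - I*√161/7)*(-21) = 15 + 3*I*√161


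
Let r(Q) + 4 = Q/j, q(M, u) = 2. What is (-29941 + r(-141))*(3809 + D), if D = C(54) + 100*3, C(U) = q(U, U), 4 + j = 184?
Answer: -7386426917/60 ≈ -1.2311e+8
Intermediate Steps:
j = 180 (j = -4 + 184 = 180)
C(U) = 2
D = 302 (D = 2 + 100*3 = 2 + 300 = 302)
r(Q) = -4 + Q/180
(-29941 + r(-141))*(3809 + D) = (-29941 + (-4 + (1/180)*(-141)))*(3809 + 302) = (-29941 + (-4 - 47/60))*4111 = (-29941 - 287/60)*4111 = -1796747/60*4111 = -7386426917/60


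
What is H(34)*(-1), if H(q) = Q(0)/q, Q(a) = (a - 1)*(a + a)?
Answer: 0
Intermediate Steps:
Q(a) = 2*a*(-1 + a) (Q(a) = (-1 + a)*(2*a) = 2*a*(-1 + a))
H(q) = 0 (H(q) = (2*0*(-1 + 0))/q = (2*0*(-1))/q = 0/q = 0)
H(34)*(-1) = 0*(-1) = 0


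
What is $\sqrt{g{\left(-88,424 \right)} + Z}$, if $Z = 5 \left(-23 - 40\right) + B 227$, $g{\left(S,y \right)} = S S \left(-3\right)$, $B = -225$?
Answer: $i \sqrt{74622} \approx 273.17 i$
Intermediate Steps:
$g{\left(S,y \right)} = - 3 S^{2}$ ($g{\left(S,y \right)} = S^{2} \left(-3\right) = - 3 S^{2}$)
$Z = -51390$ ($Z = 5 \left(-23 - 40\right) - 51075 = 5 \left(-63\right) - 51075 = -315 - 51075 = -51390$)
$\sqrt{g{\left(-88,424 \right)} + Z} = \sqrt{- 3 \left(-88\right)^{2} - 51390} = \sqrt{\left(-3\right) 7744 - 51390} = \sqrt{-23232 - 51390} = \sqrt{-74622} = i \sqrt{74622}$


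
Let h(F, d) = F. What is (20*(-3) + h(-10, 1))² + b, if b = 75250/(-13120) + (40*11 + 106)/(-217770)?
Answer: 33294293819/6802720 ≈ 4894.3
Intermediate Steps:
b = -39034181/6802720 (b = 75250*(-1/13120) + (440 + 106)*(-1/217770) = -7525/1312 + 546*(-1/217770) = -7525/1312 - 13/5185 = -39034181/6802720 ≈ -5.7380)
(20*(-3) + h(-10, 1))² + b = (20*(-3) - 10)² - 39034181/6802720 = (-60 - 10)² - 39034181/6802720 = (-70)² - 39034181/6802720 = 4900 - 39034181/6802720 = 33294293819/6802720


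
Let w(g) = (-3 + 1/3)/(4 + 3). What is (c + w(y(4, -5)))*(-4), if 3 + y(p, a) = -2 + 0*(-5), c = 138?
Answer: -11560/21 ≈ -550.48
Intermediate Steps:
y(p, a) = -5 (y(p, a) = -3 + (-2 + 0*(-5)) = -3 + (-2 + 0) = -3 - 2 = -5)
w(g) = -8/21 (w(g) = (-3 + ⅓)/7 = -8/3*⅐ = -8/21)
(c + w(y(4, -5)))*(-4) = (138 - 8/21)*(-4) = (2890/21)*(-4) = -11560/21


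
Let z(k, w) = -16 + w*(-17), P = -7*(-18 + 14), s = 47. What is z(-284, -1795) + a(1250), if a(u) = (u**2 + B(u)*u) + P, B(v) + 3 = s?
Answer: 1648027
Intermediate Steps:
B(v) = 44 (B(v) = -3 + 47 = 44)
P = 28 (P = -7*(-4) = 28)
z(k, w) = -16 - 17*w
a(u) = 28 + u**2 + 44*u (a(u) = (u**2 + 44*u) + 28 = 28 + u**2 + 44*u)
z(-284, -1795) + a(1250) = (-16 - 17*(-1795)) + (28 + 1250**2 + 44*1250) = (-16 + 30515) + (28 + 1562500 + 55000) = 30499 + 1617528 = 1648027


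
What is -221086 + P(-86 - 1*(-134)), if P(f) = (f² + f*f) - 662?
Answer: -217140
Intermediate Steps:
P(f) = -662 + 2*f² (P(f) = (f² + f²) - 662 = 2*f² - 662 = -662 + 2*f²)
-221086 + P(-86 - 1*(-134)) = -221086 + (-662 + 2*(-86 - 1*(-134))²) = -221086 + (-662 + 2*(-86 + 134)²) = -221086 + (-662 + 2*48²) = -221086 + (-662 + 2*2304) = -221086 + (-662 + 4608) = -221086 + 3946 = -217140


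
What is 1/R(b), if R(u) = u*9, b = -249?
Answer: -1/2241 ≈ -0.00044623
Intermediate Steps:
R(u) = 9*u
1/R(b) = 1/(9*(-249)) = 1/(-2241) = -1/2241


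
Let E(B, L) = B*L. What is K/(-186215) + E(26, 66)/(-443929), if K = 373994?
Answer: -166346327366/82666238735 ≈ -2.0123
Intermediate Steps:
K/(-186215) + E(26, 66)/(-443929) = 373994/(-186215) + (26*66)/(-443929) = 373994*(-1/186215) + 1716*(-1/443929) = -373994/186215 - 1716/443929 = -166346327366/82666238735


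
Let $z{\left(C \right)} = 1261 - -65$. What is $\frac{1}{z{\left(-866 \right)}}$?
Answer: $\frac{1}{1326} \approx 0.00075415$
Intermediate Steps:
$z{\left(C \right)} = 1326$ ($z{\left(C \right)} = 1261 + 65 = 1326$)
$\frac{1}{z{\left(-866 \right)}} = \frac{1}{1326}$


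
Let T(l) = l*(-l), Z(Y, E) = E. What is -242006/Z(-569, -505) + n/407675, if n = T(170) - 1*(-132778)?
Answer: 19742450888/41175175 ≈ 479.47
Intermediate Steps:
T(l) = -l²
n = 103878 (n = -1*170² - 1*(-132778) = -1*28900 + 132778 = -28900 + 132778 = 103878)
-242006/Z(-569, -505) + n/407675 = -242006/(-505) + 103878/407675 = -242006*(-1/505) + 103878*(1/407675) = 242006/505 + 103878/407675 = 19742450888/41175175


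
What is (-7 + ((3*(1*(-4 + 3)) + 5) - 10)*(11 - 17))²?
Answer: 1681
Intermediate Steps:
(-7 + ((3*(1*(-4 + 3)) + 5) - 10)*(11 - 17))² = (-7 + ((3*(1*(-1)) + 5) - 10)*(-6))² = (-7 + ((3*(-1) + 5) - 10)*(-6))² = (-7 + ((-3 + 5) - 10)*(-6))² = (-7 + (2 - 10)*(-6))² = (-7 - 8*(-6))² = (-7 + 48)² = 41² = 1681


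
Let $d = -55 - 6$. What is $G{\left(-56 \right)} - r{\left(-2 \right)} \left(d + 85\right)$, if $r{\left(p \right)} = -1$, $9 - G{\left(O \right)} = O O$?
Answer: $-3103$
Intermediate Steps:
$G{\left(O \right)} = 9 - O^{2}$ ($G{\left(O \right)} = 9 - O O = 9 - O^{2}$)
$d = -61$
$G{\left(-56 \right)} - r{\left(-2 \right)} \left(d + 85\right) = \left(9 - \left(-56\right)^{2}\right) - - (-61 + 85) = \left(9 - 3136\right) - \left(-1\right) 24 = \left(9 - 3136\right) - -24 = -3127 + 24 = -3103$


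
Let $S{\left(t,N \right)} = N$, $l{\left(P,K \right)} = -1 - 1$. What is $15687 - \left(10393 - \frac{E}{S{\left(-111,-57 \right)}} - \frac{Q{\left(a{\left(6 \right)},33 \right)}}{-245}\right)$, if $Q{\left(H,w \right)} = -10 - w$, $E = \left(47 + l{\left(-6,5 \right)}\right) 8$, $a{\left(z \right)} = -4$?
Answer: $\frac{24614987}{4655} \approx 5287.9$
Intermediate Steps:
$l{\left(P,K \right)} = -2$
$E = 360$ ($E = \left(47 - 2\right) 8 = 45 \cdot 8 = 360$)
$15687 - \left(10393 - \frac{E}{S{\left(-111,-57 \right)}} - \frac{Q{\left(a{\left(6 \right)},33 \right)}}{-245}\right) = 15687 - \left(\frac{197587}{19} - \frac{-10 - 33}{-245}\right) = 15687 - \left(\frac{197587}{19} - \left(-10 - 33\right) \left(- \frac{1}{245}\right)\right) = 15687 - \frac{48407998}{4655} = \frac{24614987}{4655}$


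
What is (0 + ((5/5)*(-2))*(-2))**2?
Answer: 16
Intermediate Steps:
(0 + ((5/5)*(-2))*(-2))**2 = (0 + ((5*(1/5))*(-2))*(-2))**2 = (0 + (1*(-2))*(-2))**2 = (0 - 2*(-2))**2 = (0 + 4)**2 = 4**2 = 16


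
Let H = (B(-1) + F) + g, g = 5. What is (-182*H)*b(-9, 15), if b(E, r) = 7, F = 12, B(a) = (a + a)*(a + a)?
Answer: -26754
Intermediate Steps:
B(a) = 4*a² (B(a) = (2*a)*(2*a) = 4*a²)
H = 21 (H = (4*(-1)² + 12) + 5 = (4*1 + 12) + 5 = (4 + 12) + 5 = 16 + 5 = 21)
(-182*H)*b(-9, 15) = -182*21*7 = -3822*7 = -26754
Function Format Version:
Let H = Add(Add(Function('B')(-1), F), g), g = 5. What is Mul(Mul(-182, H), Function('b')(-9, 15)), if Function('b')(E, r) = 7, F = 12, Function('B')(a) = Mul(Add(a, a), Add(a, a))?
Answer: -26754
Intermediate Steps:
Function('B')(a) = Mul(4, Pow(a, 2)) (Function('B')(a) = Mul(Mul(2, a), Mul(2, a)) = Mul(4, Pow(a, 2)))
H = 21 (H = Add(Add(Mul(4, Pow(-1, 2)), 12), 5) = Add(Add(Mul(4, 1), 12), 5) = Add(Add(4, 12), 5) = Add(16, 5) = 21)
Mul(Mul(-182, H), Function('b')(-9, 15)) = Mul(Mul(-182, 21), 7) = Mul(-3822, 7) = -26754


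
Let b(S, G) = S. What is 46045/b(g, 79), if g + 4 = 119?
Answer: 9209/23 ≈ 400.39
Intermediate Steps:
g = 115 (g = -4 + 119 = 115)
46045/b(g, 79) = 46045/115 = 46045*(1/115) = 9209/23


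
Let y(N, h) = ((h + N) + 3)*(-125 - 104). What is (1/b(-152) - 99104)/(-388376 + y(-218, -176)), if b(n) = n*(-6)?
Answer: 90382847/272539344 ≈ 0.33163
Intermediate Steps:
b(n) = -6*n
y(N, h) = -687 - 229*N - 229*h (y(N, h) = ((N + h) + 3)*(-229) = (3 + N + h)*(-229) = -687 - 229*N - 229*h)
(1/b(-152) - 99104)/(-388376 + y(-218, -176)) = (1/(-6*(-152)) - 99104)/(-388376 + (-687 - 229*(-218) - 229*(-176))) = (1/912 - 99104)/(-388376 + (-687 + 49922 + 40304)) = (1/912 - 99104)/(-388376 + 89539) = -90382847/912/(-298837) = -90382847/912*(-1/298837) = 90382847/272539344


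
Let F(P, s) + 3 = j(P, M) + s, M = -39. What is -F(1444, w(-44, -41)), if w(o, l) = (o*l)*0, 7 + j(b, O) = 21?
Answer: -11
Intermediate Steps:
j(b, O) = 14 (j(b, O) = -7 + 21 = 14)
w(o, l) = 0 (w(o, l) = (l*o)*0 = 0)
F(P, s) = 11 + s (F(P, s) = -3 + (14 + s) = 11 + s)
-F(1444, w(-44, -41)) = -(11 + 0) = -1*11 = -11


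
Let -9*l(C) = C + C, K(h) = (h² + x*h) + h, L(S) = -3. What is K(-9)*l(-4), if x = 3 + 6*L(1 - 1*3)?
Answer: 184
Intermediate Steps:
x = -15 (x = 3 + 6*(-3) = 3 - 18 = -15)
K(h) = h² - 14*h (K(h) = (h² - 15*h) + h = h² - 14*h)
l(C) = -2*C/9 (l(C) = -(C + C)/9 = -2*C/9)
K(-9)*l(-4) = (-9*(-14 - 9))*(-2/9*(-4)) = -9*(-23)*(8/9) = 207*(8/9) = 184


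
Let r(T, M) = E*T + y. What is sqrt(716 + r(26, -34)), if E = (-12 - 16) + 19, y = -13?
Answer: sqrt(469) ≈ 21.656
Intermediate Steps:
E = -9 (E = -28 + 19 = -9)
r(T, M) = -13 - 9*T (r(T, M) = -9*T - 13 = -13 - 9*T)
sqrt(716 + r(26, -34)) = sqrt(716 + (-13 - 9*26)) = sqrt(716 + (-13 - 234)) = sqrt(716 - 247) = sqrt(469)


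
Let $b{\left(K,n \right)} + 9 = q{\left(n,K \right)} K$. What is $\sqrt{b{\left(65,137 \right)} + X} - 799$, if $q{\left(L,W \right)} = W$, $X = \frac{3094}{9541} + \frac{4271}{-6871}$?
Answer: $-799 + \frac{\sqrt{369744381485406021}}{9365173} \approx -734.07$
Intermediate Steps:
$X = - \frac{2784391}{9365173}$ ($X = 3094 \cdot \frac{1}{9541} + 4271 \left(- \frac{1}{6871}\right) = \frac{442}{1363} - \frac{4271}{6871} = - \frac{2784391}{9365173} \approx -0.29731$)
$b{\left(K,n \right)} = -9 + K^{2}$ ($b{\left(K,n \right)} = -9 + K K = -9 + K^{2}$)
$\sqrt{b{\left(65,137 \right)} + X} - 799 = \sqrt{\left(-9 + 65^{2}\right) - \frac{2784391}{9365173}} - 799 = \sqrt{\left(-9 + 4225\right) - \frac{2784391}{9365173}} - 799 = \sqrt{4216 - \frac{2784391}{9365173}} - 799 = \sqrt{\frac{39480784977}{9365173}} - 799 = \frac{\sqrt{369744381485406021}}{9365173} - 799 = -799 + \frac{\sqrt{369744381485406021}}{9365173}$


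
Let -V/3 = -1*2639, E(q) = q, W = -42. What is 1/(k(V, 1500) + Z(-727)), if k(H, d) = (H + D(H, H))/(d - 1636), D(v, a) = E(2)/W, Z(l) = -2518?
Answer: -357/919708 ≈ -0.00038817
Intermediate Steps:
V = 7917 (V = -(-3)*2639 = -3*(-2639) = 7917)
D(v, a) = -1/21 (D(v, a) = 2/(-42) = 2*(-1/42) = -1/21)
k(H, d) = (-1/21 + H)/(-1636 + d) (k(H, d) = (H - 1/21)/(d - 1636) = (-1/21 + H)/(-1636 + d))
1/(k(V, 1500) + Z(-727)) = 1/((-1/21 + 7917)/(-1636 + 1500) - 2518) = 1/((166256/21)/(-136) - 2518) = 1/(-1/136*166256/21 - 2518) = 1/(-20782/357 - 2518) = 1/(-919708/357) = -357/919708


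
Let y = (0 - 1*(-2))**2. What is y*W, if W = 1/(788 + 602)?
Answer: 2/695 ≈ 0.0028777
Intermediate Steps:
y = 4 (y = (0 + 2)**2 = 2**2 = 4)
W = 1/1390 ≈ 0.00071942
y*W = 4*(1/1390) = 2/695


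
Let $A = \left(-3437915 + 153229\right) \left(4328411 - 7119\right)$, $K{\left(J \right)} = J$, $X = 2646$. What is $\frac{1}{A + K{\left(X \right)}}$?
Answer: $- \frac{1}{14194087331666} \approx -7.0452 \cdot 10^{-14}$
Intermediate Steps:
$A = -14194087334312$ ($A = \left(-3284686\right) 4321292 = -14194087334312$)
$\frac{1}{A + K{\left(X \right)}} = \frac{1}{-14194087334312 + 2646} = \frac{1}{-14194087331666} = - \frac{1}{14194087331666}$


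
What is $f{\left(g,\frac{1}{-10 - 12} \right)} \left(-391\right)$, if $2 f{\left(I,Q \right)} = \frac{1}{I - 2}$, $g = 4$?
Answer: $- \frac{391}{4} \approx -97.75$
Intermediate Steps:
$f{\left(I,Q \right)} = \frac{1}{2 \left(-2 + I\right)}$ ($f{\left(I,Q \right)} = \frac{1}{2 \left(I - 2\right)} = \frac{1}{2 \left(-2 + I\right)}$)
$f{\left(g,\frac{1}{-10 - 12} \right)} \left(-391\right) = \frac{1}{2 \left(-2 + 4\right)} \left(-391\right) = \frac{1}{2 \cdot 2} \left(-391\right) = \frac{1}{2} \cdot \frac{1}{2} \left(-391\right) = \frac{1}{4} \left(-391\right) = - \frac{391}{4}$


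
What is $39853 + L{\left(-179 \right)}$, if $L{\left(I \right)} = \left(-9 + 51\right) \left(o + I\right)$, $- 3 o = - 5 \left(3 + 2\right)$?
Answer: $32685$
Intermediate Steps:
$o = \frac{25}{3}$ ($o = - \frac{\left(-5\right) \left(3 + 2\right)}{3} = - \frac{\left(-5\right) 5}{3} = \left(- \frac{1}{3}\right) \left(-25\right) = \frac{25}{3} \approx 8.3333$)
$L{\left(I \right)} = 350 + 42 I$ ($L{\left(I \right)} = \left(-9 + 51\right) \left(\frac{25}{3} + I\right) = 42 \left(\frac{25}{3} + I\right) = 350 + 42 I$)
$39853 + L{\left(-179 \right)} = 39853 + \left(350 + 42 \left(-179\right)\right) = 39853 + \left(350 - 7518\right) = 39853 - 7168 = 32685$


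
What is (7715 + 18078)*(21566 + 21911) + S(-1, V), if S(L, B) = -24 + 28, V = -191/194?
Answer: 1121402265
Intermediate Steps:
V = -191/194 (V = -191*1/194 = -191/194 ≈ -0.98454)
S(L, B) = 4
(7715 + 18078)*(21566 + 21911) + S(-1, V) = (7715 + 18078)*(21566 + 21911) + 4 = 25793*43477 + 4 = 1121402261 + 4 = 1121402265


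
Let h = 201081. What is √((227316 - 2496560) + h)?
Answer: I*√2068163 ≈ 1438.1*I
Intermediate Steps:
√((227316 - 2496560) + h) = √((227316 - 2496560) + 201081) = √(-2269244 + 201081) = √(-2068163) = I*√2068163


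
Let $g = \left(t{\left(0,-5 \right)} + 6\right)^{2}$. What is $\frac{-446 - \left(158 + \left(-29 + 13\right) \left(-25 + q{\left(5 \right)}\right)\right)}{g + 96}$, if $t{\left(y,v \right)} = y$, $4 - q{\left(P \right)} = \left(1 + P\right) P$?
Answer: $- \frac{355}{33} \approx -10.758$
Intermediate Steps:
$q{\left(P \right)} = 4 - P \left(1 + P\right)$ ($q{\left(P \right)} = 4 - \left(1 + P\right) P = 4 - P \left(1 + P\right)$)
$g = 36$ ($g = \left(0 + 6\right)^{2} = 6^{2} = 36$)
$\frac{-446 - \left(158 + \left(-29 + 13\right) \left(-25 + q{\left(5 \right)}\right)\right)}{g + 96} = \frac{-446 - \left(158 + \left(-29 + 13\right) \left(-25 - 26\right)\right)}{36 + 96} = \frac{-446 - \left(158 - 16 \left(-25 - 26\right)\right)}{132} = \left(-446 - \left(158 - 16 \left(-25 - 26\right)\right)\right) \frac{1}{132} = \left(-446 - \left(158 - -816\right)\right) \frac{1}{132} = \left(-446 - 974\right) \frac{1}{132} = \left(-1420\right) \frac{1}{132} = - \frac{355}{33}$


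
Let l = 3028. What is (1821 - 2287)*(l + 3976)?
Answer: -3263864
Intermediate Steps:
(1821 - 2287)*(l + 3976) = (1821 - 2287)*(3028 + 3976) = -466*7004 = -3263864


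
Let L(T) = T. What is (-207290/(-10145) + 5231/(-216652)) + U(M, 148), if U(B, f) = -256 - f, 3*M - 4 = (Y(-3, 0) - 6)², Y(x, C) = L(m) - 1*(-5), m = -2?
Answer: -168621765915/439586908 ≈ -383.59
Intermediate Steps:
Y(x, C) = 3 (Y(x, C) = -2 - 1*(-5) = -2 + 5 = 3)
M = 13/3 (M = 4/3 + (3 - 6)²/3 = 4/3 + (⅓)*(-3)² = 4/3 + (⅓)*9 = 4/3 + 3 = 13/3 ≈ 4.3333)
(-207290/(-10145) + 5231/(-216652)) + U(M, 148) = (-207290/(-10145) + 5231/(-216652)) + (-256 - 1*148) = (-207290*(-1/10145) + 5231*(-1/216652)) + (-256 - 148) = (41458/2029 - 5231/216652) - 404 = 8971344917/439586908 - 404 = -168621765915/439586908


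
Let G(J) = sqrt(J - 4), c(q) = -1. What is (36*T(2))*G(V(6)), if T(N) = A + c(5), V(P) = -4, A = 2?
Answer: 72*I*sqrt(2) ≈ 101.82*I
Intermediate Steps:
T(N) = 1 (T(N) = 2 - 1 = 1)
G(J) = sqrt(-4 + J)
(36*T(2))*G(V(6)) = (36*1)*sqrt(-4 - 4) = 36*sqrt(-8) = 36*(2*I*sqrt(2)) = 72*I*sqrt(2)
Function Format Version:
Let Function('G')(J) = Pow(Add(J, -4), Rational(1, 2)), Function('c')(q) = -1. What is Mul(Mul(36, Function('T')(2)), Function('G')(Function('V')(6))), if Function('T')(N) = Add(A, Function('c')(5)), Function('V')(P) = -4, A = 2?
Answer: Mul(72, I, Pow(2, Rational(1, 2))) ≈ Mul(101.82, I)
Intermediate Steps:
Function('T')(N) = 1 (Function('T')(N) = Add(2, -1) = 1)
Function('G')(J) = Pow(Add(-4, J), Rational(1, 2))
Mul(Mul(36, Function('T')(2)), Function('G')(Function('V')(6))) = Mul(Mul(36, 1), Pow(Add(-4, -4), Rational(1, 2))) = Mul(36, Pow(-8, Rational(1, 2))) = Mul(36, Mul(2, I, Pow(2, Rational(1, 2)))) = Mul(72, I, Pow(2, Rational(1, 2)))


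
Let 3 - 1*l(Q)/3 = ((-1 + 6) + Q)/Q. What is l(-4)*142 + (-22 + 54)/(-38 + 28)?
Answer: 13813/10 ≈ 1381.3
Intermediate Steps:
l(Q) = 9 - 3*(5 + Q)/Q (l(Q) = 9 - 3*((-1 + 6) + Q)/Q = 9 - 3*(5 + Q)/Q)
l(-4)*142 + (-22 + 54)/(-38 + 28) = (6 - 15/(-4))*142 + (-22 + 54)/(-38 + 28) = (6 - 15*(-¼))*142 + 32/(-10) = (6 + 15/4)*142 + 32*(-⅒) = (39/4)*142 - 16/5 = 2769/2 - 16/5 = 13813/10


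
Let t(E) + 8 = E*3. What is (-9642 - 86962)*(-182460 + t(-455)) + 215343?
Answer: 17759218475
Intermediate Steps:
t(E) = -8 + 3*E (t(E) = -8 + E*3 = -8 + 3*E)
(-9642 - 86962)*(-182460 + t(-455)) + 215343 = (-9642 - 86962)*(-182460 + (-8 + 3*(-455))) + 215343 = -96604*(-182460 + (-8 - 1365)) + 215343 = -96604*(-182460 - 1373) + 215343 = -96604*(-183833) + 215343 = 17759003132 + 215343 = 17759218475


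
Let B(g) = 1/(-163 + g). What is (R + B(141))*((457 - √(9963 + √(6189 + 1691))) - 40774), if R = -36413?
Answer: 32297424579/22 + 801087*√(9963 + 2*√1970)/22 ≈ 1.4717e+9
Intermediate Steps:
(R + B(141))*((457 - √(9963 + √(6189 + 1691))) - 40774) = (-36413 + 1/(-163 + 141))*((457 - √(9963 + √(6189 + 1691))) - 40774) = (-36413 + 1/(-22))*((457 - √(9963 + √7880)) - 40774) = (-36413 - 1/22)*((457 - √(9963 + 2*√1970)) - 40774) = -801087*(-40317 - √(9963 + 2*√1970))/22 = 32297424579/22 + 801087*√(9963 + 2*√1970)/22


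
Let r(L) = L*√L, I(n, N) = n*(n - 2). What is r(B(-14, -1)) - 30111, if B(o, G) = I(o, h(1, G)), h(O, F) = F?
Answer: -30111 + 896*√14 ≈ -26758.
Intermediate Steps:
I(n, N) = n*(-2 + n)
B(o, G) = o*(-2 + o)
r(L) = L^(3/2)
r(B(-14, -1)) - 30111 = (-14*(-2 - 14))^(3/2) - 30111 = (-14*(-16))^(3/2) - 30111 = 224^(3/2) - 30111 = 896*√14 - 30111 = -30111 + 896*√14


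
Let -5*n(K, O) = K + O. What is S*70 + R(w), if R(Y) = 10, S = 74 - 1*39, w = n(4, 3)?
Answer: 2460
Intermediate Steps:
n(K, O) = -K/5 - O/5 (n(K, O) = -(K + O)/5 = -K/5 - O/5)
w = -7/5 (w = -⅕*4 - ⅕*3 = -⅘ - ⅗ = -7/5 ≈ -1.4000)
S = 35 (S = 74 - 39 = 35)
S*70 + R(w) = 35*70 + 10 = 2450 + 10 = 2460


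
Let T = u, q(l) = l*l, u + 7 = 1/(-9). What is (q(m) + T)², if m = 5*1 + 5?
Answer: 698896/81 ≈ 8628.3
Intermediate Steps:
u = -64/9 (u = -7 + 1/(-9) = -7 - ⅑ = -64/9 ≈ -7.1111)
m = 10 (m = 5 + 5 = 10)
q(l) = l²
T = -64/9 ≈ -7.1111
(q(m) + T)² = (10² - 64/9)² = (100 - 64/9)² = (836/9)² = 698896/81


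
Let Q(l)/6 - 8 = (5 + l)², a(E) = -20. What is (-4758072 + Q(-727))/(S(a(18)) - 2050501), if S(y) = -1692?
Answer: 1630320/2052193 ≈ 0.79443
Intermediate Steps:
Q(l) = 48 + 6*(5 + l)²
(-4758072 + Q(-727))/(S(a(18)) - 2050501) = (-4758072 + (48 + 6*(5 - 727)²))/(-1692 - 2050501) = (-4758072 + (48 + 6*(-722)²))/(-2052193) = (-4758072 + (48 + 6*521284))*(-1/2052193) = (-4758072 + (48 + 3127704))*(-1/2052193) = (-4758072 + 3127752)*(-1/2052193) = -1630320*(-1/2052193) = 1630320/2052193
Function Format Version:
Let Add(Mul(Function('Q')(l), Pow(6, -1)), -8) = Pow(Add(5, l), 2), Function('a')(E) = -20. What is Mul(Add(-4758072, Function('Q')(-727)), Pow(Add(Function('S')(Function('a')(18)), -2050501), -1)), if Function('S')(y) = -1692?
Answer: Rational(1630320, 2052193) ≈ 0.79443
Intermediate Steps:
Function('Q')(l) = Add(48, Mul(6, Pow(Add(5, l), 2)))
Mul(Add(-4758072, Function('Q')(-727)), Pow(Add(Function('S')(Function('a')(18)), -2050501), -1)) = Mul(Add(-4758072, Add(48, Mul(6, Pow(Add(5, -727), 2)))), Pow(Add(-1692, -2050501), -1)) = Mul(Add(-4758072, Add(48, Mul(6, Pow(-722, 2)))), Pow(-2052193, -1)) = Mul(Add(-4758072, Add(48, Mul(6, 521284))), Rational(-1, 2052193)) = Mul(Add(-4758072, Add(48, 3127704)), Rational(-1, 2052193)) = Mul(Add(-4758072, 3127752), Rational(-1, 2052193)) = Mul(-1630320, Rational(-1, 2052193)) = Rational(1630320, 2052193)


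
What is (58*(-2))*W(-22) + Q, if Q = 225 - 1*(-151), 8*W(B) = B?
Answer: 695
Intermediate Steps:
W(B) = B/8
Q = 376 (Q = 225 + 151 = 376)
(58*(-2))*W(-22) + Q = (58*(-2))*((⅛)*(-22)) + 376 = -116*(-11/4) + 376 = 319 + 376 = 695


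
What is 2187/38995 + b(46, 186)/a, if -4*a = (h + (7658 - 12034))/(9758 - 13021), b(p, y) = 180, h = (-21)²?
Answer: -18320937471/30689065 ≈ -596.99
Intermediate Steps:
h = 441
a = -3935/13052 (a = -(441 + (7658 - 12034))/(4*(9758 - 13021)) = -(441 - 4376)/(4*(-3263)) = -(-3935)*(-1)/(4*3263) = -¼*3935/3263 = -3935/13052 ≈ -0.30149)
2187/38995 + b(46, 186)/a = 2187/38995 + 180/(-3935/13052) = 2187*(1/38995) + 180*(-13052/3935) = 2187/38995 - 469872/787 = -18320937471/30689065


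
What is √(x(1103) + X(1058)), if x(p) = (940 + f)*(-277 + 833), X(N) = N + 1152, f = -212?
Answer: √406978 ≈ 637.95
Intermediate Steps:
X(N) = 1152 + N
x(p) = 404768 (x(p) = (940 - 212)*(-277 + 833) = 728*556 = 404768)
√(x(1103) + X(1058)) = √(404768 + (1152 + 1058)) = √(404768 + 2210) = √406978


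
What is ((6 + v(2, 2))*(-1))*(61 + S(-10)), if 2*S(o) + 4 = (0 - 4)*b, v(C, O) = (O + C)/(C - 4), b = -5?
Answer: -276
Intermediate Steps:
v(C, O) = (C + O)/(-4 + C)
S(o) = 8 (S(o) = -2 + ((0 - 4)*(-5))/2 = -2 + (-4*(-5))/2 = -2 + (½)*20 = -2 + 10 = 8)
((6 + v(2, 2))*(-1))*(61 + S(-10)) = ((6 + (2 + 2)/(-4 + 2))*(-1))*(61 + 8) = ((6 + 4/(-2))*(-1))*69 = ((6 - ½*4)*(-1))*69 = ((6 - 2)*(-1))*69 = (4*(-1))*69 = -4*69 = -276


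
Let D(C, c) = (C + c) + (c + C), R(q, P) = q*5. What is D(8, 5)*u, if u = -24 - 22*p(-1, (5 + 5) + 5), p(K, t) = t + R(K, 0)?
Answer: -6344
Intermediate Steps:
R(q, P) = 5*q
D(C, c) = 2*C + 2*c (D(C, c) = (C + c) + (C + c) = 2*C + 2*c)
p(K, t) = t + 5*K
u = -244 (u = -24 - 22*(((5 + 5) + 5) + 5*(-1)) = -24 - 22*((10 + 5) - 5) = -24 - 22*(15 - 5) = -24 - 22*10 = -24 - 220 = -244)
D(8, 5)*u = (2*8 + 2*5)*(-244) = (16 + 10)*(-244) = 26*(-244) = -6344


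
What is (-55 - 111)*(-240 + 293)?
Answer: -8798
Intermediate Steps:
(-55 - 111)*(-240 + 293) = -166*53 = -8798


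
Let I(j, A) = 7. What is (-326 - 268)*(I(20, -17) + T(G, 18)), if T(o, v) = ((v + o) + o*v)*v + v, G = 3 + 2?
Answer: -1223046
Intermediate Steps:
G = 5
T(o, v) = v + v*(o + v + o*v) (T(o, v) = ((o + v) + o*v)*v + v = (o + v + o*v)*v + v = v*(o + v + o*v) + v = v + v*(o + v + o*v))
(-326 - 268)*(I(20, -17) + T(G, 18)) = (-326 - 268)*(7 + 18*(1 + 5 + 18 + 5*18)) = -594*(7 + 18*(1 + 5 + 18 + 90)) = -594*(7 + 18*114) = -594*(7 + 2052) = -594*2059 = -1223046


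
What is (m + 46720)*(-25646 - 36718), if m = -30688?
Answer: -999819648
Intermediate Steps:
(m + 46720)*(-25646 - 36718) = (-30688 + 46720)*(-25646 - 36718) = 16032*(-62364) = -999819648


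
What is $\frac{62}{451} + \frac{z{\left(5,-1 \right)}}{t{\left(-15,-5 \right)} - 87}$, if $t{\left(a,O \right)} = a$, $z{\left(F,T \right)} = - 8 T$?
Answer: $\frac{1358}{23001} \approx 0.059041$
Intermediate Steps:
$\frac{62}{451} + \frac{z{\left(5,-1 \right)}}{t{\left(-15,-5 \right)} - 87} = \frac{62}{451} + \frac{\left(-8\right) \left(-1\right)}{-15 - 87} = 62 \cdot \frac{1}{451} + \frac{8}{-102} = \frac{62}{451} + 8 \left(- \frac{1}{102}\right) = \frac{62}{451} - \frac{4}{51} = \frac{1358}{23001}$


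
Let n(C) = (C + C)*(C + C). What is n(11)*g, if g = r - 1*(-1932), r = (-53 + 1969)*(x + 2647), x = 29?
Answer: 2482507632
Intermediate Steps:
r = 5127216 (r = (-53 + 1969)*(29 + 2647) = 1916*2676 = 5127216)
n(C) = 4*C**2 (n(C) = (2*C)*(2*C) = 4*C**2)
g = 5129148 (g = 5127216 - 1*(-1932) = 5127216 + 1932 = 5129148)
n(11)*g = (4*11**2)*5129148 = (4*121)*5129148 = 484*5129148 = 2482507632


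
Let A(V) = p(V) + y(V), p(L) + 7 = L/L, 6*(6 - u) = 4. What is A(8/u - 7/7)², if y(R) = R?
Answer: 121/4 ≈ 30.250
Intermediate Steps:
u = 16/3 (u = 6 - ⅙*4 = 6 - ⅔ = 16/3 ≈ 5.3333)
p(L) = -6 (p(L) = -7 + L/L = -7 + 1 = -6)
A(V) = -6 + V
A(8/u - 7/7)² = (-6 + (8/(16/3) - 7/7))² = (-6 + (8*(3/16) - 7*⅐))² = (-6 + (3/2 - 1))² = (-6 + ½)² = (-11/2)² = 121/4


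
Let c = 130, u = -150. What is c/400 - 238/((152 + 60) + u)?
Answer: -4357/1240 ≈ -3.5137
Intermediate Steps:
c/400 - 238/((152 + 60) + u) = 130/400 - 238/((152 + 60) - 150) = 130*(1/400) - 238/(212 - 150) = 13/40 - 238/62 = 13/40 - 238*1/62 = 13/40 - 119/31 = -4357/1240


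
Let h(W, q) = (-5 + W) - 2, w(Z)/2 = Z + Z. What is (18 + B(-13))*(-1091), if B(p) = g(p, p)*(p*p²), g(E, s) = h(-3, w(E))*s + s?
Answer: 280420821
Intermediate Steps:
w(Z) = 4*Z (w(Z) = 2*(Z + Z) = 2*(2*Z) = 4*Z)
h(W, q) = -7 + W
g(E, s) = -9*s (g(E, s) = (-7 - 3)*s + s = -10*s + s = -9*s)
B(p) = -9*p⁴ (B(p) = (-9*p)*(p*p²) = (-9*p)*p³ = -9*p⁴)
(18 + B(-13))*(-1091) = (18 - 9*(-13)⁴)*(-1091) = (18 - 9*28561)*(-1091) = (18 - 257049)*(-1091) = -257031*(-1091) = 280420821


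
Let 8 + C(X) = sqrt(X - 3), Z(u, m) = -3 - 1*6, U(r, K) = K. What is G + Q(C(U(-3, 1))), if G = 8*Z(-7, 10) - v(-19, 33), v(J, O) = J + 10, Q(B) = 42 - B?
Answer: -13 - I*sqrt(2) ≈ -13.0 - 1.4142*I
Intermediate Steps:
Z(u, m) = -9 (Z(u, m) = -3 - 6 = -9)
C(X) = -8 + sqrt(-3 + X) (C(X) = -8 + sqrt(X - 3) = -8 + sqrt(-3 + X))
v(J, O) = 10 + J
G = -63 (G = 8*(-9) - (10 - 19) = -72 - 1*(-9) = -72 + 9 = -63)
G + Q(C(U(-3, 1))) = -63 + (42 - (-8 + sqrt(-3 + 1))) = -63 + (42 - (-8 + sqrt(-2))) = -63 + (42 - (-8 + I*sqrt(2))) = -63 + (42 + (8 - I*sqrt(2))) = -63 + (50 - I*sqrt(2)) = -13 - I*sqrt(2)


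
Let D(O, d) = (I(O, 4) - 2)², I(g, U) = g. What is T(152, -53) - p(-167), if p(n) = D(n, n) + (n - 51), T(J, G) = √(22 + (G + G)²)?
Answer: -28343 + √11258 ≈ -28237.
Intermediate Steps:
D(O, d) = (-2 + O)² (D(O, d) = (O - 2)² = (-2 + O)²)
T(J, G) = √(22 + 4*G²) (T(J, G) = √(22 + (2*G)²) = √(22 + 4*G²))
p(n) = -51 + n + (-2 + n)² (p(n) = (-2 + n)² + (n - 51) = (-2 + n)² + (-51 + n) = -51 + n + (-2 + n)²)
T(152, -53) - p(-167) = √(22 + 4*(-53)²) - (-51 - 167 + (-2 - 167)²) = √(22 + 4*2809) - (-51 - 167 + (-169)²) = √(22 + 11236) - (-51 - 167 + 28561) = √11258 - 1*28343 = √11258 - 28343 = -28343 + √11258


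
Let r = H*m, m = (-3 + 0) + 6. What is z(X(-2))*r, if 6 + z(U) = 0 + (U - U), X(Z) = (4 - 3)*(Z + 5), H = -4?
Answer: 72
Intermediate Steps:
m = 3 (m = -3 + 6 = 3)
X(Z) = 5 + Z (X(Z) = 1*(5 + Z) = 5 + Z)
z(U) = -6 (z(U) = -6 + (0 + (U - U)) = -6 + (0 + 0) = -6 + 0 = -6)
r = -12 (r = -4*3 = -12)
z(X(-2))*r = -6*(-12) = 72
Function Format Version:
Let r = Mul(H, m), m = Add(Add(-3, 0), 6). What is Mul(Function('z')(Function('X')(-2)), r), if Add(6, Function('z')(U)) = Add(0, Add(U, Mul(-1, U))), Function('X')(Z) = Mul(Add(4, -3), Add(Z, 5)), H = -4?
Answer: 72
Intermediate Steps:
m = 3 (m = Add(-3, 6) = 3)
Function('X')(Z) = Add(5, Z) (Function('X')(Z) = Mul(1, Add(5, Z)) = Add(5, Z))
Function('z')(U) = -6 (Function('z')(U) = Add(-6, Add(0, Add(U, Mul(-1, U)))) = Add(-6, Add(0, 0)) = Add(-6, 0) = -6)
r = -12 (r = Mul(-4, 3) = -12)
Mul(Function('z')(Function('X')(-2)), r) = Mul(-6, -12) = 72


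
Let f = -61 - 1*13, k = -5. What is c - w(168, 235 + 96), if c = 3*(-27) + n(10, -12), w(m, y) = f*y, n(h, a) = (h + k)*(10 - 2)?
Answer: 24453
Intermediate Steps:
n(h, a) = -40 + 8*h (n(h, a) = (h - 5)*(10 - 2) = (-5 + h)*8 = -40 + 8*h)
f = -74 (f = -61 - 13 = -74)
w(m, y) = -74*y
c = -41 (c = 3*(-27) + (-40 + 8*10) = -81 + (-40 + 80) = -81 + 40 = -41)
c - w(168, 235 + 96) = -41 - (-74)*(235 + 96) = -41 - (-74)*331 = -41 - 1*(-24494) = -41 + 24494 = 24453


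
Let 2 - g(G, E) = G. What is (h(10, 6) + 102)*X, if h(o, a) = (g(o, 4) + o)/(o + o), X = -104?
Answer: -53092/5 ≈ -10618.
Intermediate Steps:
g(G, E) = 2 - G
h(o, a) = 1/o (h(o, a) = ((2 - o) + o)/(o + o) = 2/((2*o)) = 2*(1/(2*o)) = 1/o)
(h(10, 6) + 102)*X = (1/10 + 102)*(-104) = (1021/10)*(-104) = -53092/5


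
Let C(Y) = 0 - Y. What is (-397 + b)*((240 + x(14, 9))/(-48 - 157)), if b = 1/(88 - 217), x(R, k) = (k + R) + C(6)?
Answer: 13161998/26445 ≈ 497.71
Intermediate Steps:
C(Y) = -Y
x(R, k) = -6 + R + k (x(R, k) = (k + R) - 1*6 = (R + k) - 6 = -6 + R + k)
b = -1/129 (b = 1/(-129) = -1/129 ≈ -0.0077519)
(-397 + b)*((240 + x(14, 9))/(-48 - 157)) = (-397 - 1/129)*((240 + (-6 + 14 + 9))/(-48 - 157)) = -51214*(240 + 17)/(129*(-205)) = -13161998*(-1)/(129*205) = -51214/129*(-257/205) = 13161998/26445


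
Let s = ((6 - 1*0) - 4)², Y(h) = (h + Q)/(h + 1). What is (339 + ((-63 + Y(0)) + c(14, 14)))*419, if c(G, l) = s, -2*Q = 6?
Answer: 116063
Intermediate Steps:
Q = -3 (Q = -½*6 = -3)
Y(h) = (-3 + h)/(1 + h) (Y(h) = (h - 3)/(h + 1) = (-3 + h)/(1 + h))
s = 4 (s = ((6 + 0) - 4)² = (6 - 4)² = 2² = 4)
c(G, l) = 4
(339 + ((-63 + Y(0)) + c(14, 14)))*419 = (339 + ((-63 + (-3 + 0)/(1 + 0)) + 4))*419 = (339 + ((-63 - 3/1) + 4))*419 = (339 + ((-63 + 1*(-3)) + 4))*419 = (339 + ((-63 - 3) + 4))*419 = (339 + (-66 + 4))*419 = (339 - 62)*419 = 277*419 = 116063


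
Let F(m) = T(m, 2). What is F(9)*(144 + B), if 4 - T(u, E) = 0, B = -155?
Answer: -44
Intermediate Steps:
T(u, E) = 4 (T(u, E) = 4 - 1*0 = 4 + 0 = 4)
F(m) = 4
F(9)*(144 + B) = 4*(144 - 155) = 4*(-11) = -44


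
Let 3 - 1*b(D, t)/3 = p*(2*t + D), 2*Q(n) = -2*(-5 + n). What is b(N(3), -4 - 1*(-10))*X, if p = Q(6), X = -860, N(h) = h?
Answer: -46440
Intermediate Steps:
Q(n) = 5 - n (Q(n) = (-2*(-5 + n))/2 = (10 - 2*n)/2 = 5 - n)
p = -1 (p = 5 - 1*6 = 5 - 6 = -1)
b(D, t) = 9 + 3*D + 6*t (b(D, t) = 9 - (-3)*(2*t + D) = 9 - (-3)*(D + 2*t) = 9 - 3*(-D - 2*t) = 9 + (3*D + 6*t) = 9 + 3*D + 6*t)
b(N(3), -4 - 1*(-10))*X = (9 + 3*3 + 6*(-4 - 1*(-10)))*(-860) = (9 + 9 + 6*(-4 + 10))*(-860) = (9 + 9 + 6*6)*(-860) = (9 + 9 + 36)*(-860) = 54*(-860) = -46440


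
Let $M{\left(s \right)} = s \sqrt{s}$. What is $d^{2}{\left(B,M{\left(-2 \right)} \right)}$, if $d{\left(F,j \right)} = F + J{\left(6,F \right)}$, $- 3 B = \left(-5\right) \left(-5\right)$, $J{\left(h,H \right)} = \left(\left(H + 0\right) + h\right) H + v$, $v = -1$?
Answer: $\frac{8281}{81} \approx 102.23$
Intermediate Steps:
$M{\left(s \right)} = s^{\frac{3}{2}}$
$J{\left(h,H \right)} = -1 + H \left(H + h\right)$ ($J{\left(h,H \right)} = \left(\left(H + 0\right) + h\right) H - 1 = \left(H + h\right) H - 1 = H \left(H + h\right) - 1 = -1 + H \left(H + h\right)$)
$B = - \frac{25}{3}$ ($B = - \frac{\left(-5\right) \left(-5\right)}{3} = \left(- \frac{1}{3}\right) 25 = - \frac{25}{3} \approx -8.3333$)
$d{\left(F,j \right)} = -1 + F^{2} + 7 F$ ($d{\left(F,j \right)} = F + \left(-1 + F^{2} + F 6\right) = F + \left(-1 + F^{2} + 6 F\right) = -1 + F^{2} + 7 F$)
$d^{2}{\left(B,M{\left(-2 \right)} \right)} = \left(-1 + \left(- \frac{25}{3}\right)^{2} + 7 \left(- \frac{25}{3}\right)\right)^{2} = \left(-1 + \frac{625}{9} - \frac{175}{3}\right)^{2} = \left(\frac{91}{9}\right)^{2} = \frac{8281}{81}$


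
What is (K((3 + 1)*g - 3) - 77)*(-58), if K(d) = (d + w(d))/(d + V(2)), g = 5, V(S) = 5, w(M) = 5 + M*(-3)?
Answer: 49967/11 ≈ 4542.5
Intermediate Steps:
w(M) = 5 - 3*M
K(d) = (5 - 2*d)/(5 + d) (K(d) = (d + (5 - 3*d))/(d + 5) = (5 - 2*d)/(5 + d))
(K((3 + 1)*g - 3) - 77)*(-58) = ((5 - 2*((3 + 1)*5 - 3))/(5 + ((3 + 1)*5 - 3)) - 77)*(-58) = ((5 - 2*(4*5 - 3))/(5 + (4*5 - 3)) - 77)*(-58) = ((5 - 2*(20 - 3))/(5 + (20 - 3)) - 77)*(-58) = ((5 - 2*17)/(5 + 17) - 77)*(-58) = ((5 - 34)/22 - 77)*(-58) = ((1/22)*(-29) - 77)*(-58) = (-29/22 - 77)*(-58) = -1723/22*(-58) = 49967/11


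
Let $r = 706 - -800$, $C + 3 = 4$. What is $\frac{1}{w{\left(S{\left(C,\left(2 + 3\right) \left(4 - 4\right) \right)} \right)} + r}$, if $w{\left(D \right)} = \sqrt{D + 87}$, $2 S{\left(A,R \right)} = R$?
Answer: $\frac{502}{755983} - \frac{\sqrt{87}}{2267949} \approx 0.00065992$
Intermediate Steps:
$C = 1$ ($C = -3 + 4 = 1$)
$S{\left(A,R \right)} = \frac{R}{2}$
$r = 1506$ ($r = 706 + 800 = 1506$)
$w{\left(D \right)} = \sqrt{87 + D}$
$\frac{1}{w{\left(S{\left(C,\left(2 + 3\right) \left(4 - 4\right) \right)} \right)} + r} = \frac{1}{\sqrt{87 + \frac{\left(2 + 3\right) \left(4 - 4\right)}{2}} + 1506} = \frac{1}{\sqrt{87 + \frac{5 \cdot 0}{2}} + 1506} = \frac{1}{\sqrt{87 + \frac{1}{2} \cdot 0} + 1506} = \frac{1}{\sqrt{87 + 0} + 1506} = \frac{1}{\sqrt{87} + 1506} = \frac{1}{1506 + \sqrt{87}}$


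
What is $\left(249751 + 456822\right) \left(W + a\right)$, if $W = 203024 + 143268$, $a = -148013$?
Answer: $140098587867$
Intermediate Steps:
$W = 346292$
$\left(249751 + 456822\right) \left(W + a\right) = \left(249751 + 456822\right) \left(346292 - 148013\right) = 706573 \cdot 198279 = 140098587867$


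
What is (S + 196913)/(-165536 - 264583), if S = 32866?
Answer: -25531/47791 ≈ -0.53422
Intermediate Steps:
(S + 196913)/(-165536 - 264583) = (32866 + 196913)/(-165536 - 264583) = 229779/(-430119) = 229779*(-1/430119) = -25531/47791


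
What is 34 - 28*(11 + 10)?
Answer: -554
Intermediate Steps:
34 - 28*(11 + 10) = 34 - 28*21 = 34 - 588 = -554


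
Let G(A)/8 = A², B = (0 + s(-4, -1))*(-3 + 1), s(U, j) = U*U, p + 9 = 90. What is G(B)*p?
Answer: 663552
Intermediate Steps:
p = 81 (p = -9 + 90 = 81)
s(U, j) = U²
B = -32 (B = (0 + (-4)²)*(-3 + 1) = (0 + 16)*(-2) = 16*(-2) = -32)
G(A) = 8*A²
G(B)*p = (8*(-32)²)*81 = (8*1024)*81 = 8192*81 = 663552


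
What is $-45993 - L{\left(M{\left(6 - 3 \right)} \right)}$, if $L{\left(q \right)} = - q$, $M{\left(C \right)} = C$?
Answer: $-45990$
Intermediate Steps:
$-45993 - L{\left(M{\left(6 - 3 \right)} \right)} = -45993 - - (6 - 3) = -45993 - \left(-1\right) 3 = -45993 - -3 = -45993 + 3 = -45990$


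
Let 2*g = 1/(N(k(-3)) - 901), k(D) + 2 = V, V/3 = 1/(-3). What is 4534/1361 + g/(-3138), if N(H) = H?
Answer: 25723668497/7721638944 ≈ 3.3314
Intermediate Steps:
V = -1 (V = 3/(-3) = 3*(-1/3) = -1)
k(D) = -3 (k(D) = -2 - 1 = -3)
g = -1/1808 (g = 1/(2*(-3 - 901)) = (1/2)/(-904) = (1/2)*(-1/904) = -1/1808 ≈ -0.00055310)
4534/1361 + g/(-3138) = 4534/1361 - 1/1808/(-3138) = 4534*(1/1361) - 1/1808*(-1/3138) = 4534/1361 + 1/5673504 = 25723668497/7721638944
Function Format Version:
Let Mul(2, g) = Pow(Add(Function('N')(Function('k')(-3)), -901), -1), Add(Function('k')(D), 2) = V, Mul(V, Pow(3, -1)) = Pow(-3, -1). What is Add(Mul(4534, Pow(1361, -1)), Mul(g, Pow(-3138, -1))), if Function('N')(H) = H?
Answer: Rational(25723668497, 7721638944) ≈ 3.3314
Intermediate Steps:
V = -1 (V = Mul(3, Pow(-3, -1)) = Mul(3, Rational(-1, 3)) = -1)
Function('k')(D) = -3 (Function('k')(D) = Add(-2, -1) = -3)
g = Rational(-1, 1808) (g = Mul(Rational(1, 2), Pow(Add(-3, -901), -1)) = Mul(Rational(1, 2), Pow(-904, -1)) = Mul(Rational(1, 2), Rational(-1, 904)) = Rational(-1, 1808) ≈ -0.00055310)
Add(Mul(4534, Pow(1361, -1)), Mul(g, Pow(-3138, -1))) = Add(Mul(4534, Pow(1361, -1)), Mul(Rational(-1, 1808), Pow(-3138, -1))) = Add(Mul(4534, Rational(1, 1361)), Mul(Rational(-1, 1808), Rational(-1, 3138))) = Add(Rational(4534, 1361), Rational(1, 5673504)) = Rational(25723668497, 7721638944)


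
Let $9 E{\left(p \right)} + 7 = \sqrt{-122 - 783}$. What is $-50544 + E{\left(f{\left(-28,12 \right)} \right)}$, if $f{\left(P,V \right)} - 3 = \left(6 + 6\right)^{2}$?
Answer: $- \frac{454903}{9} + \frac{i \sqrt{905}}{9} \approx -50545.0 + 3.3426 i$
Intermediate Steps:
$f{\left(P,V \right)} = 147$ ($f{\left(P,V \right)} = 3 + \left(6 + 6\right)^{2} = 3 + 12^{2} = 3 + 144 = 147$)
$E{\left(p \right)} = - \frac{7}{9} + \frac{i \sqrt{905}}{9}$ ($E{\left(p \right)} = - \frac{7}{9} + \frac{\sqrt{-122 - 783}}{9} = - \frac{7}{9} + \frac{\sqrt{-905}}{9} = - \frac{7}{9} + \frac{i \sqrt{905}}{9}$)
$-50544 + E{\left(f{\left(-28,12 \right)} \right)} = -50544 - \left(\frac{7}{9} - \frac{i \sqrt{905}}{9}\right) = - \frac{454903}{9} + \frac{i \sqrt{905}}{9}$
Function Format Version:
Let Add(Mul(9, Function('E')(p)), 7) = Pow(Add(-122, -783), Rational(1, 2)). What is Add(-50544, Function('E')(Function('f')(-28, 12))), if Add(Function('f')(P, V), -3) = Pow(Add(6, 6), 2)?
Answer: Add(Rational(-454903, 9), Mul(Rational(1, 9), I, Pow(905, Rational(1, 2)))) ≈ Add(-50545., Mul(3.3426, I))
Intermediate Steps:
Function('f')(P, V) = 147 (Function('f')(P, V) = Add(3, Pow(Add(6, 6), 2)) = Add(3, Pow(12, 2)) = Add(3, 144) = 147)
Function('E')(p) = Add(Rational(-7, 9), Mul(Rational(1, 9), I, Pow(905, Rational(1, 2)))) (Function('E')(p) = Add(Rational(-7, 9), Mul(Rational(1, 9), Pow(Add(-122, -783), Rational(1, 2)))) = Add(Rational(-7, 9), Mul(Rational(1, 9), Pow(-905, Rational(1, 2)))) = Add(Rational(-7, 9), Mul(Rational(1, 9), Mul(I, Pow(905, Rational(1, 2))))) = Add(Rational(-7, 9), Mul(Rational(1, 9), I, Pow(905, Rational(1, 2)))))
Add(-50544, Function('E')(Function('f')(-28, 12))) = Add(-50544, Add(Rational(-7, 9), Mul(Rational(1, 9), I, Pow(905, Rational(1, 2))))) = Add(Rational(-454903, 9), Mul(Rational(1, 9), I, Pow(905, Rational(1, 2))))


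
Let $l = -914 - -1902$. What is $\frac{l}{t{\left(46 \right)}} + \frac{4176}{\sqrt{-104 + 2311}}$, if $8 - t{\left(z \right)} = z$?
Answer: $-26 + \frac{4176 \sqrt{2207}}{2207} \approx 62.891$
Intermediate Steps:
$t{\left(z \right)} = 8 - z$
$l = 988$ ($l = -914 + 1902 = 988$)
$\frac{l}{t{\left(46 \right)}} + \frac{4176}{\sqrt{-104 + 2311}} = \frac{988}{8 - 46} + \frac{4176}{\sqrt{-104 + 2311}} = \frac{988}{8 - 46} + \frac{4176}{\sqrt{2207}} = \frac{988}{-38} + 4176 \frac{\sqrt{2207}}{2207} = 988 \left(- \frac{1}{38}\right) + \frac{4176 \sqrt{2207}}{2207} = -26 + \frac{4176 \sqrt{2207}}{2207}$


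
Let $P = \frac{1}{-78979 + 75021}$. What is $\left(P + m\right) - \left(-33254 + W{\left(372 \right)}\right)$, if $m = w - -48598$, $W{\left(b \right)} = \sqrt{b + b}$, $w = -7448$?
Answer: $\frac{294491031}{3958} - 2 \sqrt{186} \approx 74377.0$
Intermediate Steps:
$W{\left(b \right)} = \sqrt{2} \sqrt{b}$ ($W{\left(b \right)} = \sqrt{2 b} = \sqrt{2} \sqrt{b}$)
$m = 41150$ ($m = -7448 - -48598 = -7448 + 48598 = 41150$)
$P = - \frac{1}{3958}$ ($P = \frac{1}{-3958} = - \frac{1}{3958} \approx -0.00025265$)
$\left(P + m\right) - \left(-33254 + W{\left(372 \right)}\right) = \left(- \frac{1}{3958} + 41150\right) + \left(33254 - \sqrt{2} \sqrt{372}\right) = \frac{162871699}{3958} + \left(33254 - \sqrt{2} \cdot 2 \sqrt{93}\right) = \frac{162871699}{3958} + \left(33254 - 2 \sqrt{186}\right) = \frac{294491031}{3958} - 2 \sqrt{186}$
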